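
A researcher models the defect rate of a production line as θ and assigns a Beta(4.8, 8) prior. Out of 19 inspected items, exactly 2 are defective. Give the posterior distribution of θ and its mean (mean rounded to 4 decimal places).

Posterior: Beta(6.8, 25); mean ≈ 0.2138

The binomial likelihood is conjugate to the Beta prior: with 2 successes and 17 failures, the posterior is Beta(4.8+2, 8+17) = Beta(6.8, 25).
Posterior mean = α/(α+β) = 6.8/31.8 = 0.2138.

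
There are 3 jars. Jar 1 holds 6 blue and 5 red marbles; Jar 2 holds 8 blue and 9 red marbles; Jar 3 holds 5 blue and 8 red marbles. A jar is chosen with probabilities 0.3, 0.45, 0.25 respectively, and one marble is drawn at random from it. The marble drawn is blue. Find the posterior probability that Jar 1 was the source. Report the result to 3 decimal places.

Posterior probability ≈ 0.347

Tabulate prior·likelihood by source: [1] prior 0.3, lik 0.5455, product 0.1636; [2] prior 0.45, lik 0.4706, product 0.2118; [3] prior 0.25, lik 0.3846, product 0.09615.
Normalizing constant = 0.47155; the posterior for Jar 1 is its product over the sum, 0.1636/0.47155 = 0.347.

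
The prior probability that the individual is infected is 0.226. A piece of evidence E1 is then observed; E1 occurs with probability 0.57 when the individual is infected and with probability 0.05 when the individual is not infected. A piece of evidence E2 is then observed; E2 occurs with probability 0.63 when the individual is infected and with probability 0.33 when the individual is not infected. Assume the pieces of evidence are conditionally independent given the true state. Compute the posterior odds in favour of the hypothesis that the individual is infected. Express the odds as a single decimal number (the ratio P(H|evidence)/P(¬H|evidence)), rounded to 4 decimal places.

Prior odds = 0.226/(1−0.226) = 0.29199. In log-odds, ln(0.29199) = -1.2310.
Add log likelihood ratios: ln(11.400) + ln(1.9091) = 3.0802.
Posterior log-odds = 1.8492, so posterior odds = exp(1.8492) = 6.3548.

Posterior odds ≈ 6.3548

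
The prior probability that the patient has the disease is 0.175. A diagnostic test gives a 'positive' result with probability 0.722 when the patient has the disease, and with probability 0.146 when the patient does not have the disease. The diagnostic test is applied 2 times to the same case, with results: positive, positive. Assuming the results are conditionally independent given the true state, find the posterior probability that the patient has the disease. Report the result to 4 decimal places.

Posterior P(H) ≈ 0.8384

Let H be the event that the patient has the disease; start with P(H) = 0.175. P('positive'|H) = 0.722, P('positive'|¬H) = 0.146.
Update on result 1 ('positive'): P(H) ← 0.722·0.1750 / (0.722·0.1750 + 0.146·0.8250) = 0.12635/0.24680 = 0.5120.
Update on result 2 ('positive'): P(H) ← 0.722·0.5120 / (0.722·0.5120 + 0.146·0.4880) = 0.36963/0.44088 = 0.8384.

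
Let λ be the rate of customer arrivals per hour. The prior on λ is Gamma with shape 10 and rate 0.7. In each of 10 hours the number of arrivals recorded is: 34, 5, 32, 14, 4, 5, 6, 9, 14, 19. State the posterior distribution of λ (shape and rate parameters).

Posterior: Gamma(shape=152, rate=10.7)

Total count ∑xᵢ = 142 over n = 10 hours.
Gamma is conjugate to the Poisson likelihood: posterior is Gamma(shape = 10+142 = 152, rate = 0.7+10 = 10.7).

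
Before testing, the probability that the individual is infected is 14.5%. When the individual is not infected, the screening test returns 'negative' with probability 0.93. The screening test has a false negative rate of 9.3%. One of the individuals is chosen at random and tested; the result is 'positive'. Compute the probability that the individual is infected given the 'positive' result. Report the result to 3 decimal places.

Let H be the event that the individual is infected. P(H) = 0.145, so P(¬H) = 0.855. With E the 'positive' result, P(E|H) = 0.907 and P(E|¬H) = 0.07.
P(E) = 0.907·0.145 + 0.07·0.855 = 0.13151 + 0.059850 = 0.19137.
By Bayes' theorem, P(H|E) = 0.13151 / 0.19137 = 0.687.

P(H | E) ≈ 0.687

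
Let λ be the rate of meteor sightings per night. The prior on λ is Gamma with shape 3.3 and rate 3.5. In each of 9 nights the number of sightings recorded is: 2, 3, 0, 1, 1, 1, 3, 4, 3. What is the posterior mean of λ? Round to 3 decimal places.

Posterior mean ≈ 1.704

Total count ∑xᵢ = 18 over n = 9 nights.
Gamma is conjugate to the Poisson likelihood: posterior is Gamma(shape = 3.3+18 = 21.3, rate = 3.5+9 = 12.5).
E[λ | data] = 21.3/12.5 = 1.704.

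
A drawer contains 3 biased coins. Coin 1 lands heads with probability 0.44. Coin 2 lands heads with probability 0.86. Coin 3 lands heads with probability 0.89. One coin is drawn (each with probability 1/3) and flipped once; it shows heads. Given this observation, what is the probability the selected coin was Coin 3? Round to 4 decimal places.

Posterior probability ≈ 0.4064

P(heads|C1) = 0.44; P(heads|C2) = 0.86; P(heads|C3) = 0.89.
Prior × likelihood for each source: 0.333333·0.44=0.1467, 0.333333·0.86=0.2867, 0.333333·0.89=0.2967. Summing gives P(heads) = 0.73000.
P(Coin 3 | heads) = 0.2967 / 0.73000 = 0.4064.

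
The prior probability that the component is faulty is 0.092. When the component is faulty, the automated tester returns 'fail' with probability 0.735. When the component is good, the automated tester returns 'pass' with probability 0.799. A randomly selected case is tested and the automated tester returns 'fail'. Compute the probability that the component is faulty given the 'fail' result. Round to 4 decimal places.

P(H | E) ≈ 0.2703

Write H for 'the component is faulty'. Prior odds H:¬H = 0.092/0.908 = 0.10132. For the 'fail' outcome, the likelihood ratio is 0.735/0.201 = 3.6567.
Posterior odds = 0.10132 × 3.6567 = 0.37050, so P(H|E) = 0.37050/(1+0.37050) = 0.2703.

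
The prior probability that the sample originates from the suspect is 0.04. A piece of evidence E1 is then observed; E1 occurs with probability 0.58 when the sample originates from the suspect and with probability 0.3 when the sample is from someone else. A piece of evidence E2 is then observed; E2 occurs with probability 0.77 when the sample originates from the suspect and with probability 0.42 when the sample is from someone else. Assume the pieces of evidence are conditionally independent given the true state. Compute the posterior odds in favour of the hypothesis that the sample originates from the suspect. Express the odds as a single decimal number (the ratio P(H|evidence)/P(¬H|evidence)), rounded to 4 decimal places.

Posterior odds ≈ 0.1477

Prior odds = 0.04/(1−0.04) = 0.041667. In log-odds, ln(0.041667) = -3.1781.
Add log likelihood ratios: ln(1.9333) + ln(1.8333) = 1.2654.
Posterior log-odds = -1.9127, so posterior odds = exp(-1.9127) = 0.14769.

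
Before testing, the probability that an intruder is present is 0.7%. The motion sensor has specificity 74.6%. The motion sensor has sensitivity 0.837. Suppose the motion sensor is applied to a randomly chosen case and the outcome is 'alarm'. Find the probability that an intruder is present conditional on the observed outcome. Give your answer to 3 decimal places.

Write H for 'an intruder is present'. Prior odds H:¬H = 0.007/0.993 = 0.0070493. For the 'alarm' outcome, the likelihood ratio is 0.837/0.254 = 3.2953.
Posterior odds = 0.0070493 × 3.2953 = 0.023230, so P(H|E) = 0.023230/(1+0.023230) = 0.023.

P(H | E) ≈ 0.023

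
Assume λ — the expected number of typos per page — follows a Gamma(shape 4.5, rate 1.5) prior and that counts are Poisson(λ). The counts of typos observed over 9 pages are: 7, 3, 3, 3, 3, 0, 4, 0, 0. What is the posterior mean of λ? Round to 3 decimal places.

The Poisson likelihood adds the total count to the shape and the number of exposure periods to the rate. Here ∑xᵢ = 23 and n = 9, so shape 4.5→27.5 and rate 1.5→10.5.
E[λ | data] = 27.5/10.5 = 2.619.

Posterior mean ≈ 2.619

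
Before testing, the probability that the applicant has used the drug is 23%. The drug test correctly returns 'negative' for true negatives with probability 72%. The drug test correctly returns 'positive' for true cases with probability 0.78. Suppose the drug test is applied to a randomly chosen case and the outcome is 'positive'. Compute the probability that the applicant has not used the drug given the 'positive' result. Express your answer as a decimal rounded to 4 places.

P(¬H | E) ≈ 0.5458

Write H for 'the applicant has used the drug'. Prior odds H:¬H = 0.23/0.77 = 0.29870. For the 'positive' outcome, the likelihood ratio is 0.78/0.28 = 2.7857.
Posterior odds = 0.29870 × 2.7857 = 0.83210, so P(H|E) = 0.83210/(1+0.83210) = 0.4542. Then P(¬H|E) = 1 − 0.4542 = 0.5458.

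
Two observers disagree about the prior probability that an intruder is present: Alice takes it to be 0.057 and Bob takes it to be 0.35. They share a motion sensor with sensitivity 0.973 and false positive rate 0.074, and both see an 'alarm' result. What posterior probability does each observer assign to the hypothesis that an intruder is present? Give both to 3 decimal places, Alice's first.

Alice: 0.443; Bob: 0.876

P('+'|H) = 0.973, P('+'|¬H) = 0.074.
Alice: numerator 0.973·0.057 = 0.055461; evidence = 0.055461+0.074·0.943 = 0.12524; posterior = 0.443.
Bob: numerator 0.973·0.35 = 0.34055; evidence = 0.34055+0.074·0.65 = 0.38865; posterior = 0.876.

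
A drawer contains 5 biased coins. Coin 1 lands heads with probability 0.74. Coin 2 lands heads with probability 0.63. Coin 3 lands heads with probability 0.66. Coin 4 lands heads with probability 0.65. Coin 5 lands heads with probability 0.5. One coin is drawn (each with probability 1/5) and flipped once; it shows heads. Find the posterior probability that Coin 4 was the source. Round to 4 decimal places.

Posterior probability ≈ 0.2044

P(heads|C1) = 0.74; P(heads|C2) = 0.63; P(heads|C3) = 0.66; P(heads|C4) = 0.65; P(heads|C5) = 0.5.
Prior × likelihood for each source: 0.2·0.74=0.1480, 0.2·0.63=0.1260, 0.2·0.66=0.1320, 0.2·0.65=0.1300, 0.2·0.5=0.1000. Summing gives P(heads) = 0.63600.
P(Coin 4 | heads) = 0.1300 / 0.63600 = 0.2044.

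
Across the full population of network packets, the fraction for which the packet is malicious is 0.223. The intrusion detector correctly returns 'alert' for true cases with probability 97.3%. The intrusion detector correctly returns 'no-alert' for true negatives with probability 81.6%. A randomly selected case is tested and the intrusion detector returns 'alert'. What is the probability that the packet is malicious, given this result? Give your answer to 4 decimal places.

Let H be the event that the packet is malicious. P(H) = 0.223, so P(¬H) = 0.777. With E the 'alert' result, P(E|H) = 0.973 and P(E|¬H) = 0.184.
P(E) = 0.973·0.223 + 0.184·0.777 = 0.21698 + 0.14297 = 0.35995.
By Bayes' theorem, P(H|E) = 0.21698 / 0.35995 = 0.6028.

P(H | E) ≈ 0.6028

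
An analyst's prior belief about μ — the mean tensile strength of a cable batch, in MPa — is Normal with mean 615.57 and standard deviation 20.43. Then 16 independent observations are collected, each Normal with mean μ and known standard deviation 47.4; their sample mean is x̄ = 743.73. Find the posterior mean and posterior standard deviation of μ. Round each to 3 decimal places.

Prior precision 1/τ₀² = 1/20.43² = 0.00239587; data precision n/σ² = 16/47.4² = 0.00712137.
Posterior precision = 0.00239587 + 0.00712137 = 0.00951724, giving posterior SD = 1/√0.00951724 = 10.250.
Posterior mean = (0.00239587·615.57 + 0.00712137·743.73) / 0.00951724 = 711.467.

Posterior mean ≈ 711.467; posterior SD ≈ 10.250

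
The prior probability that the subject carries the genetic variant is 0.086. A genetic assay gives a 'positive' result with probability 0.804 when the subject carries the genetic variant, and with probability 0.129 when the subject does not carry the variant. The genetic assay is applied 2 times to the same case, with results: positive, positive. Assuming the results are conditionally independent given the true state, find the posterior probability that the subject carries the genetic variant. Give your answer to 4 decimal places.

Posterior P(H) ≈ 0.7852

With H the event that the subject carries the genetic variant, the joint likelihood of the observed sequence is P(data|H) = 0.804·0.804 = 0.64642 and P(data|¬H) = 0.129·0.129 = 0.016641.
Bayes: P(H|data) = 0.086·0.64642 / (0.086·0.64642 + 0.914·0.016641) = 0.055592/0.070802 = 0.7852.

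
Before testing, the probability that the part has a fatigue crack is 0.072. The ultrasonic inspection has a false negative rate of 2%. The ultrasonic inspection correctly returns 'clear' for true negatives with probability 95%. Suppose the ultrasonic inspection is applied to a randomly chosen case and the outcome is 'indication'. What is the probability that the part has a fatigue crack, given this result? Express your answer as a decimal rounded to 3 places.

Let H be the event that the part has a fatigue crack. P(H) = 0.072, so P(¬H) = 0.928. With E the 'indication' result, P(E|H) = 0.98 and P(E|¬H) = 0.05.
P(E) = 0.98·0.072 + 0.05·0.928 = 0.070560 + 0.046400 = 0.11696.
By Bayes' theorem, P(H|E) = 0.070560 / 0.11696 = 0.603.

P(H | E) ≈ 0.603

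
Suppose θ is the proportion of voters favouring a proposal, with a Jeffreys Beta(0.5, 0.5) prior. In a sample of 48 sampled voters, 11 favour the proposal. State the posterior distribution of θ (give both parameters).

Observing 11 successes and 37 failures updates Beta(0.5, 0.5) by adding the success and failure counts to the two shape parameters: α = 0.5+11 = 11.5, β = 0.5+37 = 37.5.

Posterior: Beta(11.5, 37.5)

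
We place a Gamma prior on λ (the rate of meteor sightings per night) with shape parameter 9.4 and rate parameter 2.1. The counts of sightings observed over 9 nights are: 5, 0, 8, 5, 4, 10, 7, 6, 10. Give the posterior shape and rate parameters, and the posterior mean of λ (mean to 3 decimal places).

Posterior: Gamma(shape=64.4, rate=11.1); mean ≈ 5.802

The Poisson likelihood adds the total count to the shape and the number of exposure periods to the rate. Here ∑xᵢ = 55 and n = 9, so shape 9.4→64.4 and rate 2.1→11.1.
E[λ | data] = 64.4/11.1 = 5.802.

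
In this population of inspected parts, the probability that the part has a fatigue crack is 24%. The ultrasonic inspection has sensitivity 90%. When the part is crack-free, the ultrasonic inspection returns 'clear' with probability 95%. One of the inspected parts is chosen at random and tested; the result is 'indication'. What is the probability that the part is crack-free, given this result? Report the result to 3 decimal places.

Let H be the event that the part has a fatigue crack. P(H) = 0.24, so P(¬H) = 0.76. With E the 'indication' result, P(E|H) = 0.9 and P(E|¬H) = 0.05.
P(E) = 0.9·0.24 + 0.05·0.76 = 0.21600 + 0.038000 = 0.25400.
By Bayes' theorem, P(H|E) = 0.21600 / 0.25400 = 0.850. Hence P(¬H|E) = 1 − 0.850 = 0.150.

P(¬H | E) ≈ 0.150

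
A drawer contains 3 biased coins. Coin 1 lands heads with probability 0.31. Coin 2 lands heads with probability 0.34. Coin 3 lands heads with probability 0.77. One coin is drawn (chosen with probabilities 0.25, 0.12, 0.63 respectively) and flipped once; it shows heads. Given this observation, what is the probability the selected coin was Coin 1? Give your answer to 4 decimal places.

Posterior probability ≈ 0.1284

Tabulate prior·likelihood by source: [1] prior 0.25, lik 0.31, product 0.07750; [2] prior 0.12, lik 0.34, product 0.04080; [3] prior 0.63, lik 0.77, product 0.4851.
Normalizing constant = 0.60340; the posterior for Coin 1 is its product over the sum, 0.07750/0.60340 = 0.1284.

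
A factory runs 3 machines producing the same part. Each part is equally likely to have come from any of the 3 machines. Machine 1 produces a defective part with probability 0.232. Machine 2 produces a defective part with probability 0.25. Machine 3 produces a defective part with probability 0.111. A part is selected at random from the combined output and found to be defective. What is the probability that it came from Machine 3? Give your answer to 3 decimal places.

P(defective|M1) = 0.232; P(defective|M2) = 0.25; P(defective|M3) = 0.111.
Prior × likelihood for each source: 0.333333·0.232=0.07733, 0.333333·0.25=0.08333, 0.333333·0.111=0.03700. Summing gives P(defective) = 0.19767.
P(Machine 3 | defective) = 0.03700 / 0.19767 = 0.187.

Posterior probability ≈ 0.187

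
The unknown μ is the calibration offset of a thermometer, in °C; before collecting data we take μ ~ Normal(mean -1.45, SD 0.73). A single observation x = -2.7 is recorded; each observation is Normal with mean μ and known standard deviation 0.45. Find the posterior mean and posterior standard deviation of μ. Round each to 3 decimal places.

Posterior mean ≈ -2.356; posterior SD ≈ 0.383

Prior precision 1/τ₀² = 1/0.73² = 1.87652; data precision n/σ² = 1/0.45² = 4.93827.
Posterior precision = 1.87652 + 4.93827 = 6.81480, giving posterior SD = 1/√6.81480 = 0.383.
Posterior mean = (1.87652·-1.45 + 4.93827·-2.7) / 6.81480 = -2.356.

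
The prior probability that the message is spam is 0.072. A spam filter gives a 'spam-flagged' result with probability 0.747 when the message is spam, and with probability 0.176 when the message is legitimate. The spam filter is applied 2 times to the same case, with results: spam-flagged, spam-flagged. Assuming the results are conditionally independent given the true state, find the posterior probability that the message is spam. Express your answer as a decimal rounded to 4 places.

With H the event that the message is spam, the joint likelihood of the observed sequence is P(data|H) = 0.747·0.747 = 0.55801 and P(data|¬H) = 0.176·0.176 = 0.030976.
Bayes: P(H|data) = 0.072·0.55801 / (0.072·0.55801 + 0.928·0.030976) = 0.040177/0.068922 = 0.5829.

Posterior P(H) ≈ 0.5829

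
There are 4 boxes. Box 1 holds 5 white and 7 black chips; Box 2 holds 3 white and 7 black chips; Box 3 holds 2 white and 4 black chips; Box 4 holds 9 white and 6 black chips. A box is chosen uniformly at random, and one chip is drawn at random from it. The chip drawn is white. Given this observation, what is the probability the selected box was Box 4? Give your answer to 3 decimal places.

P(white|Box 1) = 0.4167; P(white|Box 2) = 0.3; P(white|Box 3) = 0.3333; P(white|Box 4) = 0.6.
Prior × likelihood for each source: 0.25·0.4167=0.1042, 0.25·0.3=0.07500, 0.25·0.3333=0.08333, 0.25·0.6=0.1500. Summing gives P(white) = 0.41250.
P(Box 4 | white) = 0.1500 / 0.41250 = 0.364.

Posterior probability ≈ 0.364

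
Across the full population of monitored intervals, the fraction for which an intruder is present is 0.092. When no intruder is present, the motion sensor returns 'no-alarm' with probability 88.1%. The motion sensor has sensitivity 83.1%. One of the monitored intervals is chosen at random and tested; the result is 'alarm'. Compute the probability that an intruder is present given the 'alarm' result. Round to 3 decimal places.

Write H for 'an intruder is present'. Prior odds H:¬H = 0.092/0.908 = 0.10132. For the 'alarm' outcome, the likelihood ratio is 0.831/0.119 = 6.9832.
Posterior odds = 0.10132 × 6.9832 = 0.70755, so P(H|E) = 0.70755/(1+0.70755) = 0.414.

P(H | E) ≈ 0.414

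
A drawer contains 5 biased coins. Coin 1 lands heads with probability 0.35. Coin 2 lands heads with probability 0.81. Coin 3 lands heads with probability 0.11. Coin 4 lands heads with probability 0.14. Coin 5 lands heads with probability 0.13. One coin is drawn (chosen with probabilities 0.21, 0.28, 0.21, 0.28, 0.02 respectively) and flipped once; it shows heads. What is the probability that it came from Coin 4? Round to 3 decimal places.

P(heads|C1) = 0.35; P(heads|C2) = 0.81; P(heads|C3) = 0.11; P(heads|C4) = 0.14; P(heads|C5) = 0.13.
Prior × likelihood for each source: 0.21·0.35=0.07350, 0.28·0.81=0.2268, 0.21·0.11=0.02310, 0.28·0.14=0.03920, 0.02·0.13=0.002600. Summing gives P(heads) = 0.36520.
P(Coin 4 | heads) = 0.03920 / 0.36520 = 0.107.

Posterior probability ≈ 0.107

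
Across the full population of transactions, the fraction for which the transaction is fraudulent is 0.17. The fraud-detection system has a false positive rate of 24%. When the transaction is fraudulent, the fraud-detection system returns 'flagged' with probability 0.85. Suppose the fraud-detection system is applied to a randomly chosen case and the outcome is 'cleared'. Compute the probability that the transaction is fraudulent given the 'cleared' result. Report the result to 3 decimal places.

Let H be the event that the transaction is fraudulent. P(H) = 0.17, so P(¬H) = 0.83. With E the 'cleared' result, P(E|H) = 0.15 and P(E|¬H) = 0.76.
P(E) = 0.15·0.17 + 0.76·0.83 = 0.025500 + 0.63080 = 0.65630.
By Bayes' theorem, P(H|E) = 0.025500 / 0.65630 = 0.039.

P(H | E) ≈ 0.039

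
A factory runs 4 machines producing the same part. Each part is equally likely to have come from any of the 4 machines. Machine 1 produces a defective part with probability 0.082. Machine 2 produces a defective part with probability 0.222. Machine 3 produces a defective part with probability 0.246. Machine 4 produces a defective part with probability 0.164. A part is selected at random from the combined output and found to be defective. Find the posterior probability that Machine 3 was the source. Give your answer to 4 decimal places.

P(defective|M1) = 0.082; P(defective|M2) = 0.222; P(defective|M3) = 0.246; P(defective|M4) = 0.164.
Prior × likelihood for each source: 0.25·0.082=0.02050, 0.25·0.222=0.05550, 0.25·0.246=0.06150, 0.25·0.164=0.04100. Summing gives P(defective) = 0.17850.
P(Machine 3 | defective) = 0.06150 / 0.17850 = 0.3445.

Posterior probability ≈ 0.3445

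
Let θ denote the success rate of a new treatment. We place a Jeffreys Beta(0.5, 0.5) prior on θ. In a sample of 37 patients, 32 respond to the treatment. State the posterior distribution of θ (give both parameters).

Observing 32 successes and 5 failures updates Beta(0.5, 0.5) by adding the success and failure counts to the two shape parameters: α = 0.5+32 = 32.5, β = 0.5+5 = 5.5.

Posterior: Beta(32.5, 5.5)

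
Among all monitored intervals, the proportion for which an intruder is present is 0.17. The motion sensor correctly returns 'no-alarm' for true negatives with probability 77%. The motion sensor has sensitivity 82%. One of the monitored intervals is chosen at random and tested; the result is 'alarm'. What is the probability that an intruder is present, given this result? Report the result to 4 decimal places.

Write H for 'an intruder is present'. Prior odds H:¬H = 0.17/0.83 = 0.20482. For the 'alarm' outcome, the likelihood ratio is 0.82/0.23 = 3.5652.
Posterior odds = 0.20482 × 3.5652 = 0.73023, so P(H|E) = 0.73023/(1+0.73023) = 0.4220.

P(H | E) ≈ 0.4220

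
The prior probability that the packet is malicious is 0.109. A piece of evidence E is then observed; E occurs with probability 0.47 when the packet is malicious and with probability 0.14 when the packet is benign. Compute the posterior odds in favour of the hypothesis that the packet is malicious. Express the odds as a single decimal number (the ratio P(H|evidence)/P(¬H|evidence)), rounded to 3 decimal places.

Prior odds = 0.109/(1−0.109) = 0.12233.
Likelihood ratio for E = 0.47/0.14 = 3.3571.
Posterior odds = prior odds × LR = 0.41069.

Posterior odds ≈ 0.411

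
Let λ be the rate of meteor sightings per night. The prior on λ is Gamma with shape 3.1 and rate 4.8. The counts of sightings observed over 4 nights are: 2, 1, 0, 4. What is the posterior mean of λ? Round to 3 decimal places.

Posterior mean ≈ 1.148

The Poisson likelihood adds the total count to the shape and the number of exposure periods to the rate. Here ∑xᵢ = 7 and n = 4, so shape 3.1→10.1 and rate 4.8→8.8.
Posterior mean = shape/rate = 10.1/8.8 = 1.148.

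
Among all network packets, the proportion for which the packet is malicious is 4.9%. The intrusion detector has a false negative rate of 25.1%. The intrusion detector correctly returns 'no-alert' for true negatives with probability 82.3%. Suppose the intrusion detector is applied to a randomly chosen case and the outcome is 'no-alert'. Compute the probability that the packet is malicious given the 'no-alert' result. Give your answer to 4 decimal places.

Write H for 'the packet is malicious'. Prior odds H:¬H = 0.049/0.951 = 0.051525. For the 'no-alert' outcome, the likelihood ratio is 0.251/0.823 = 0.30498.
Posterior odds = 0.051525 × 0.30498 = 0.015714, so P(H|E) = 0.015714/(1+0.015714) = 0.0155.

P(H | E) ≈ 0.0155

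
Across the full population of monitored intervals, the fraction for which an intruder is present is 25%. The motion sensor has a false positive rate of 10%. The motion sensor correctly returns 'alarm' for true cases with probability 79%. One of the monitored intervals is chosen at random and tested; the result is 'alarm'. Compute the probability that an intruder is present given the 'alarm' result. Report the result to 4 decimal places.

Let H be the event that an intruder is present. P(H) = 0.25, so P(¬H) = 0.75. With E the 'alarm' result, P(E|H) = 0.79 and P(E|¬H) = 0.1.
P(E) = 0.79·0.25 + 0.1·0.75 = 0.19750 + 0.075000 = 0.27250.
By Bayes' theorem, P(H|E) = 0.19750 / 0.27250 = 0.7248.

P(H | E) ≈ 0.7248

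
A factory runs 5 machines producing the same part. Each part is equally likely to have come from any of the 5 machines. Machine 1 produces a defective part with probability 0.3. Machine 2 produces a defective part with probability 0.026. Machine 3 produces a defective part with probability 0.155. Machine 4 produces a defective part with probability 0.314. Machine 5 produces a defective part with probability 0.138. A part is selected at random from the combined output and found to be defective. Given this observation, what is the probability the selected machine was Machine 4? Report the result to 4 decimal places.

Tabulate prior·likelihood by source: [1] prior 0.2, lik 0.3, product 0.06000; [2] prior 0.2, lik 0.026, product 0.005200; [3] prior 0.2, lik 0.155, product 0.03100; [4] prior 0.2, lik 0.314, product 0.06280; [5] prior 0.2, lik 0.138, product 0.02760.
Normalizing constant = 0.18660; the posterior for Machine 4 is its product over the sum, 0.06280/0.18660 = 0.3365.

Posterior probability ≈ 0.3365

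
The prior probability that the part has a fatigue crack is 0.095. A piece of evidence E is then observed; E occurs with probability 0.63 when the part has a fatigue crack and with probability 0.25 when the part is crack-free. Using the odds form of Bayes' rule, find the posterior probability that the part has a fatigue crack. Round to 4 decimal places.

Posterior probability ≈ 0.2092

Prior odds = 0.095/(1−0.095) = 0.10497.
Likelihood ratio for E = 0.63/0.25 = 2.5200.
Posterior odds = prior odds × LR = 0.26453.
Posterior probability = odds/(1+odds) = 0.26453/1.2645 = 0.2092.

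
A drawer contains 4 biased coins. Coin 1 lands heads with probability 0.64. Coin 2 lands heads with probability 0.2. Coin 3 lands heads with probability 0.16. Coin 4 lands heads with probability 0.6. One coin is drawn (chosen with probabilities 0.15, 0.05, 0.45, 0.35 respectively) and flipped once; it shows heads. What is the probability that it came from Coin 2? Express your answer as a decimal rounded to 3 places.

P(heads|C1) = 0.64; P(heads|C2) = 0.2; P(heads|C3) = 0.16; P(heads|C4) = 0.6.
Prior × likelihood for each source: 0.15·0.64=0.09600, 0.05·0.2=0.01000, 0.45·0.16=0.07200, 0.35·0.6=0.2100. Summing gives P(heads) = 0.38800.
P(Coin 2 | heads) = 0.01000 / 0.38800 = 0.026.

Posterior probability ≈ 0.026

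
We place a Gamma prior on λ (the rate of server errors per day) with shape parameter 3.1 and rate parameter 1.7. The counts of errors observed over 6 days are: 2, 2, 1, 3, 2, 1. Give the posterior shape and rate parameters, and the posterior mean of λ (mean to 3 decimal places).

Posterior: Gamma(shape=14.1, rate=7.7); mean ≈ 1.831

The Poisson likelihood adds the total count to the shape and the number of exposure periods to the rate. Here ∑xᵢ = 11 and n = 6, so shape 3.1→14.1 and rate 1.7→7.7.
E[λ | data] = 14.1/7.7 = 1.831.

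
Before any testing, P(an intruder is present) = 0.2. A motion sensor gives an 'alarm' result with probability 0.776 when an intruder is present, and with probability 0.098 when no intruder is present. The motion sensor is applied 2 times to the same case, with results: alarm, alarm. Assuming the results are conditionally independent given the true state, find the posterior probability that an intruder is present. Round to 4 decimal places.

Posterior P(H) ≈ 0.9400

Let H be the event that an intruder is present; start with P(H) = 0.2. P('alarm'|H) = 0.776, P('alarm'|¬H) = 0.098.
Update on result 1 ('alarm'): P(H) ← 0.776·0.2000 / (0.776·0.2000 + 0.098·0.8000) = 0.15520/0.23360 = 0.6644.
Update on result 2 ('alarm'): P(H) ← 0.776·0.6644 / (0.776·0.6644 + 0.098·0.3356) = 0.51556/0.54845 = 0.9400.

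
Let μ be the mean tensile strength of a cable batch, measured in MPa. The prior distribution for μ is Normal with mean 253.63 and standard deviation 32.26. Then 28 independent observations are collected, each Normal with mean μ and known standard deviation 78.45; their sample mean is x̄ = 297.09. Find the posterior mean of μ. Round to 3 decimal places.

Posterior mean ≈ 289.512

Prior precision 1/τ₀² = 1/32.26² = 0.00096088; data precision n/σ² = 28/78.45² = 0.00454959.
Posterior precision = 0.00096088 + 0.00454959 = 0.00551047.
Posterior mean = (0.00096088·253.63 + 0.00454959·297.09) / 0.00551047 = 289.512.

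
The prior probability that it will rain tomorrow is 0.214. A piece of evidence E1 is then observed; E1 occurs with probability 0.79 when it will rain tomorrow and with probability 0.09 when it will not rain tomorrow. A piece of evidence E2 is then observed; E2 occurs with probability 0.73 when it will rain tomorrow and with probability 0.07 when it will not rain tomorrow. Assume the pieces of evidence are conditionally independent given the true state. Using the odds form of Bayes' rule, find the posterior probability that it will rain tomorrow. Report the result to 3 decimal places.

Posterior probability ≈ 0.961

Prior odds = 0.214/(1−0.214) = 0.27226.
Likelihood ratio for E1 = 0.79/0.09 = 8.7778.
Likelihood ratio for E2 = 0.73/0.07 = 10.429.
Posterior odds = prior odds × LR₁ × LR₂ = 24.923.
Posterior probability = odds/(1+odds) = 24.923/25.923 = 0.961.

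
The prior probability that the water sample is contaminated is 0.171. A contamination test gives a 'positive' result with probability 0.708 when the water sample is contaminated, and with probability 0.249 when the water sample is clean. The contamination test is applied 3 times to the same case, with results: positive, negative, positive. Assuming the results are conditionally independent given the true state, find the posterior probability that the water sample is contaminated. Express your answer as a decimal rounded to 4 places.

With H the event that the water sample is contaminated, the joint likelihood of the observed sequence is P(data|H) = 0.708·0.292·0.708 = 0.14637 and P(data|¬H) = 0.249·0.751·0.249 = 0.046563.
Bayes: P(H|data) = 0.171·0.14637 / (0.171·0.14637 + 0.829·0.046563) = 0.025029/0.063630 = 0.3934.

Posterior P(H) ≈ 0.3934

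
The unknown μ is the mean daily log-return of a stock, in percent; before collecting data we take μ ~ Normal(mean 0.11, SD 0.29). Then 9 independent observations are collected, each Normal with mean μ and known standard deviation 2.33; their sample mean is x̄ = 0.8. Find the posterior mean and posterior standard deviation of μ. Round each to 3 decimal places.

With known σ, the Normal prior is conjugate. Weight on the data is w = (n/σ²)/(n/σ² + 1/τ₀²) = 1.65779/(1.65779+11.8906) = 0.12236.
Posterior mean = w·x̄ + (1−w)·μ₀ = 0.12236·0.8 + 0.87764·0.11 = 0.194. Posterior variance = 1/(1.65779+11.8906) = 0.0738094, so SD = 0.272.

Posterior mean ≈ 0.194; posterior SD ≈ 0.272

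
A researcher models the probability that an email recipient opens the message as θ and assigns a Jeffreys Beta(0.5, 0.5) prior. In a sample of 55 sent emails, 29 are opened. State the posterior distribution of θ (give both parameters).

Observing 29 successes and 26 failures updates Beta(0.5, 0.5) by adding the success and failure counts to the two shape parameters: α = 0.5+29 = 29.5, β = 0.5+26 = 26.5.

Posterior: Beta(29.5, 26.5)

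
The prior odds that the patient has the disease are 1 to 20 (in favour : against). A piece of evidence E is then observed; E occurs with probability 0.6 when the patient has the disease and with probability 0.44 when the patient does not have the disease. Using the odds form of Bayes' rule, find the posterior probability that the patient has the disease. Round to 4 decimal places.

Posterior probability ≈ 0.0638

Prior odds = 1/20 = 0.050000.
Likelihood ratio for E = 0.6/0.44 = 1.3636.
Posterior odds = prior odds × LR = 0.068182.
Posterior probability = odds/(1+odds) = 0.068182/1.0682 = 0.0638.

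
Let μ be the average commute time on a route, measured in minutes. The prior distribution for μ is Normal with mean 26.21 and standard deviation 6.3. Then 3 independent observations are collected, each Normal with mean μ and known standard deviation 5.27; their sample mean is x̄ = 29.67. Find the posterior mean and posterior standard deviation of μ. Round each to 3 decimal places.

Posterior mean ≈ 29.016; posterior SD ≈ 2.740

Prior precision 1/τ₀² = 1/6.3² = 0.0251953; data precision n/σ² = 3/5.27² = 0.108019.
Posterior precision = 0.0251953 + 0.108019 = 0.133214, giving posterior SD = 1/√0.133214 = 2.740.
Posterior mean = (0.0251953·26.21 + 0.108019·29.67) / 0.133214 = 29.016.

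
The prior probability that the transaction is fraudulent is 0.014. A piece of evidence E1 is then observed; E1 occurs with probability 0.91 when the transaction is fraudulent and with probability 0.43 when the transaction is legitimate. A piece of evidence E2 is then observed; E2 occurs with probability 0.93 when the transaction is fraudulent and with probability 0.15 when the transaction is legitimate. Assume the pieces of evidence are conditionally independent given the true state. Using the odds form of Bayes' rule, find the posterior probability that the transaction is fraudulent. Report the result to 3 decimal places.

Prior odds = 0.014/(1−0.014) = 0.014199. In log-odds, ln(0.014199) = -4.2546.
Add log likelihood ratios: ln(2.1163) + ln(6.2000) = 2.5742.
Posterior log-odds = -1.6804, so posterior odds = exp(-1.6804) = 0.18630. Converting, P(H|E) = 0.18630/1.1863 = 0.157.

Posterior probability ≈ 0.157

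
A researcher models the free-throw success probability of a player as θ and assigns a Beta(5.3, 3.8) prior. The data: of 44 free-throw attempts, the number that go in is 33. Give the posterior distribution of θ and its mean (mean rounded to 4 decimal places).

The binomial likelihood is conjugate to the Beta prior: with 33 successes and 11 failures, the posterior is Beta(5.3+33, 3.8+11) = Beta(38.3, 14.8).
E[θ | data] = 38.3/(38.3+14.8) = 0.7213.

Posterior: Beta(38.3, 14.8); mean ≈ 0.7213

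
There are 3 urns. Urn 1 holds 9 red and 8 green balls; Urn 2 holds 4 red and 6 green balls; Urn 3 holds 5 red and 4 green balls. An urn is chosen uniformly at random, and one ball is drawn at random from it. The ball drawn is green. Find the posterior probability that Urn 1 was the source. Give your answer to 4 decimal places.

Posterior probability ≈ 0.3106

Tabulate prior·likelihood by source: [1] prior 0.333333, lik 0.4706, product 0.1569; [2] prior 0.333333, lik 0.6, product 0.2000; [3] prior 0.333333, lik 0.4444, product 0.1481.
Normalizing constant = 0.50501; the posterior for Urn 1 is its product over the sum, 0.1569/0.50501 = 0.3106.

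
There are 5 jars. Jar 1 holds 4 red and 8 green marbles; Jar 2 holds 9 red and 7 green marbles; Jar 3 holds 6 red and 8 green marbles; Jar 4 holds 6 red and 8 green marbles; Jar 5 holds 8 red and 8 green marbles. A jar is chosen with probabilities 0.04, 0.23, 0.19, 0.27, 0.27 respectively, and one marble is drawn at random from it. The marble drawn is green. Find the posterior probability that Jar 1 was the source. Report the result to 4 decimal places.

Tabulate prior·likelihood by source: [1] prior 0.04, lik 0.6667, product 0.02667; [2] prior 0.23, lik 0.4375, product 0.1006; [3] prior 0.19, lik 0.5714, product 0.1086; [4] prior 0.27, lik 0.5714, product 0.1543; [5] prior 0.27, lik 0.5, product 0.1350.
Normalizing constant = 0.52515; the posterior for Jar 1 is its product over the sum, 0.02667/0.52515 = 0.0508.

Posterior probability ≈ 0.0508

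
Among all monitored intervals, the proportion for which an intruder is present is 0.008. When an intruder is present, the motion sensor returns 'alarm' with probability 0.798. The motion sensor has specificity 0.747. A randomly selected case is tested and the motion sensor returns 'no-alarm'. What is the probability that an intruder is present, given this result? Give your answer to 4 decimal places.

Let H be the event that an intruder is present. P(H) = 0.008, so P(¬H) = 0.992. With E the 'no-alarm' result, P(E|H) = 0.202 and P(E|¬H) = 0.747.
P(E) = 0.202·0.008 + 0.747·0.992 = 0.0016160 + 0.74102 = 0.74264.
By Bayes' theorem, P(H|E) = 0.0016160 / 0.74264 = 0.0022.

P(H | E) ≈ 0.0022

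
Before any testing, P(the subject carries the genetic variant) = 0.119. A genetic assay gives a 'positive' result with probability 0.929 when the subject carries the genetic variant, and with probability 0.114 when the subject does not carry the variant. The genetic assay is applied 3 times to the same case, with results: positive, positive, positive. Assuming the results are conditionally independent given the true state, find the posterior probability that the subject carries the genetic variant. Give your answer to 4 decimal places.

Let H be the event that the subject carries the genetic variant; start with P(H) = 0.119. P('positive'|H) = 0.929, P('positive'|¬H) = 0.114.
Update on result 1 ('positive'): P(H) ← 0.929·0.1190 / (0.929·0.1190 + 0.114·0.8810) = 0.11055/0.21099 = 0.5240.
Update on result 2 ('positive'): P(H) ← 0.929·0.5240 / (0.929·0.5240 + 0.114·0.4760) = 0.48677/0.54104 = 0.8997.
Update on result 3 ('positive'): P(H) ← 0.929·0.8997 / (0.929·0.8997 + 0.114·0.1003) = 0.83582/0.84725 = 0.9865.

Posterior P(H) ≈ 0.9865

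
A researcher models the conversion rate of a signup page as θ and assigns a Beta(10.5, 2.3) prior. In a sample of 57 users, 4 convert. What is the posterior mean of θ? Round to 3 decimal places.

Posterior mean ≈ 0.208

Observing 4 successes and 53 failures updates Beta(10.5, 2.3) by adding the success and failure counts to the two shape parameters: α = 10.5+4 = 14.5, β = 2.3+53 = 55.3.
E[θ | data] = 14.5/(14.5+55.3) = 0.208.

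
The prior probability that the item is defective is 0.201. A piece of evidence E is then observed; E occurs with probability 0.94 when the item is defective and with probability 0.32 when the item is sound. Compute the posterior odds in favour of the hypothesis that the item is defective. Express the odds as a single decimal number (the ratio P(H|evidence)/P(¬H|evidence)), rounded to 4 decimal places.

Posterior odds ≈ 0.7390

Prior odds = 0.201/(1−0.201) = 0.25156.
Likelihood ratio for E = 0.94/0.32 = 2.9375.
Posterior odds = prior odds × LR = 0.73897.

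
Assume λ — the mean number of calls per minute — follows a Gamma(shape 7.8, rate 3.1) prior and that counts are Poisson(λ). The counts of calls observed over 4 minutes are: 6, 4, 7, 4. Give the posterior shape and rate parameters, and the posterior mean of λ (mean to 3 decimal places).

Posterior: Gamma(shape=28.8, rate=7.1); mean ≈ 4.056

Total count ∑xᵢ = 21 over n = 4 minutes.
Gamma is conjugate to the Poisson likelihood: posterior is Gamma(shape = 7.8+21 = 28.8, rate = 3.1+4 = 7.1).
Posterior mean = shape/rate = 28.8/7.1 = 4.056.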